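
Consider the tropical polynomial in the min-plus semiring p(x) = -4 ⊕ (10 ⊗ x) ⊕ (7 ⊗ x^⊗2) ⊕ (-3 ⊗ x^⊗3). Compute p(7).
p(7) = -4

A tropical monomial a ⊗ x^⊗i evaluates to a + i · x. Evaluating each term at x = 7:
  Term 0 contributes -4 + 0 · 7 = -4
  Term 1 contributes 10 + 1 · 7 = 17
  Term 2 contributes 7 + 2 · 7 = 21
  Term 3 contributes -3 + 3 · 7 = 18
p(7) = ⊕ of these = min[-4, 17, 21, 18] = -4.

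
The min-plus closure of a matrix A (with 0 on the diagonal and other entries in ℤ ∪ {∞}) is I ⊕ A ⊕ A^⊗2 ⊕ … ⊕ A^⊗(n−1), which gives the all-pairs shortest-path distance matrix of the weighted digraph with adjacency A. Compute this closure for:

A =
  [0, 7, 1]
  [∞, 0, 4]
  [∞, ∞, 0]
Closure =
  [0, 7, 1]
  [∞, 0, 4]
  [∞, ∞, 0]

This is the Floyd-Warshall all-pairs shortest-path computation. For each intermediate vertex k = 0, 1, …, 2, update dist[i][j] ← min(dist[i][j], dist[i][k] + dist[k][j]). The final matrix gives, for each (i, j), the minimum total weight of any directed path from i to j (possibly empty when i = j).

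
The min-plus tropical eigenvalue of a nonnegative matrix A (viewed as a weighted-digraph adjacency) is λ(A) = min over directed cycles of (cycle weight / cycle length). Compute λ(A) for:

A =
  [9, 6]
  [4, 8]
λ(A) = 5

Enumerate directed cycles and compute their means (weight / length). Sample:
  cycle 0 → 0: weight = 9, length = 1, mean = 9/1 ≈ 9.000
  cycle 1 → 1: weight = 8, length = 1, mean = 8/1 ≈ 8.000
  cycle 0 → 1 → 0: weight = 10, length = 2, mean = 10/2 ≈ 5.000
  cycle 1 → 0 → 1: weight = 10, length = 2, mean = 10/2 ≈ 5.000
Minimum mean = 5.000, attained e.g. along the cycle 0 → 1 → 0 with weight 10 and length 2. So λ(A) = 10/2 = 5.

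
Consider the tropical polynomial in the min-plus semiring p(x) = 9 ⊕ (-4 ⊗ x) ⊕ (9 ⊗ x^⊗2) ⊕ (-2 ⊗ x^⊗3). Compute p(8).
p(8) = 4

A tropical monomial a ⊗ x^⊗i evaluates to a + i · x. Evaluating each term at x = 8:
  Term 0 contributes 9 + 0 · 8 = 9
  Term 1 contributes -4 + 1 · 8 = 4
  Term 2 contributes 9 + 2 · 8 = 25
  Term 3 contributes -2 + 3 · 8 = 22
p(8) = ⊕ of these = min[9, 4, 25, 22] = 4.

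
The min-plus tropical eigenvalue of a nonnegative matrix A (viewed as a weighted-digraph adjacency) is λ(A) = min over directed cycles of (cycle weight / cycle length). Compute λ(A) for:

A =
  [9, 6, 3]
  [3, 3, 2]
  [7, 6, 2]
λ(A) = 2

Enumerate directed cycles and compute their means (weight / length). Sample:
  cycle 0 → 0: weight = 9, length = 1, mean = 9/1 ≈ 9.000
  cycle 1 → 1: weight = 3, length = 1, mean = 3/1 ≈ 3.000
  cycle 2 → 2: weight = 2, length = 1, mean = 2/1 ≈ 2.000
  cycle 0 → 1 → 0: weight = 9, length = 2, mean = 9/2 ≈ 4.500
  cycle 0 → 2 → 0: weight = 10, length = 2, mean = 10/2 ≈ 5.000
  cycle 1 → 0 → 1: weight = 9, length = 2, mean = 9/2 ≈ 4.500
Minimum mean = 2.000, attained e.g. along the cycle 2 → 2 with weight 2 and length 1. So λ(A) = 2/1 = 2.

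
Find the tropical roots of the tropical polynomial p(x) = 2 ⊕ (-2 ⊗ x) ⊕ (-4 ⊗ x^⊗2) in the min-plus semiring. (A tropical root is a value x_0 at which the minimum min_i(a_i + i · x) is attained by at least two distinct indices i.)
Roots: {2, 4}

Each tropical root is a break point of the lower envelope of the lines y = a_i + i · x (there are 3 lines, with slopes 0, 1, ..., 2). Only the lines that attain the minimum somewhere contribute to roots; other lines are dominated. Here the surviving (envelope) indices are i = 2, i = 1, i = 0.
Intersections between consecutive envelope lines give the roots: for adjacent envelope indices i < j the intersection is x = (a_i − a_j) / (j − i). Reading off the sorted break points: {2, 4}.
Verification: at each break x_0, at least two indices attain the minimum of min_i(a_i + i · x_0).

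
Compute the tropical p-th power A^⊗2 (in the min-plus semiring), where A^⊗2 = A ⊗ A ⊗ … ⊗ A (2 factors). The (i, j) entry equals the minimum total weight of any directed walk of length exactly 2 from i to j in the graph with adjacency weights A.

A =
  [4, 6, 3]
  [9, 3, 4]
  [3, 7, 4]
A^⊗2 =
  [6, 9, 7]
  [7, 6, 7]
  [7, 9, 6]

Each entry (A^⊗2)_ij equals the minimum over all length-2 walks i = v_0 → v_1 → … → v_2 = j of Σ_t A[v_t][v_{t+1}]. For example, for (i, j) = (0, 2) we minimise over 3 possible intermediate vertex sequences; the minimum is 7, attained along the walk 0 → 0 → 2.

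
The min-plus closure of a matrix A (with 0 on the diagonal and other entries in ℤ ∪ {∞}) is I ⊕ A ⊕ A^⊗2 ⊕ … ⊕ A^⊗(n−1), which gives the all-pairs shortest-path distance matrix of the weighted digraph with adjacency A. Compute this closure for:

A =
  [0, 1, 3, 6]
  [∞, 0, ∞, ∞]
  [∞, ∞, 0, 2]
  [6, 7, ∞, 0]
Closure =
  [0, 1, 3, 5]
  [∞, 0, ∞, ∞]
  [8, 9, 0, 2]
  [6, 7, 9, 0]

This is the Floyd-Warshall all-pairs shortest-path computation. For each intermediate vertex k = 0, 1, …, 3, update dist[i][j] ← min(dist[i][j], dist[i][k] + dist[k][j]). The final matrix gives, for each (i, j), the minimum total weight of any directed path from i to j (possibly empty when i = j).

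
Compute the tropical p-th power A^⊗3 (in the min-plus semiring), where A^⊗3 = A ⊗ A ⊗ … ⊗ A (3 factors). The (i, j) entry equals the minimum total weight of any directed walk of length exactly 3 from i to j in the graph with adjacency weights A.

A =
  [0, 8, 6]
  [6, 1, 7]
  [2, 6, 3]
A^⊗3 =
  [0, 8, 6]
  [6, 3, 9]
  [2, 8, 8]

Each entry (A^⊗3)_ij equals the minimum over all length-3 walks i = v_0 → v_1 → … → v_3 = j of Σ_t A[v_t][v_{t+1}]. For example, for (i, j) = (0, 2) we minimise over 9 possible intermediate vertex sequences; the minimum is 6, attained along the walk 0 → 0 → 0 → 2.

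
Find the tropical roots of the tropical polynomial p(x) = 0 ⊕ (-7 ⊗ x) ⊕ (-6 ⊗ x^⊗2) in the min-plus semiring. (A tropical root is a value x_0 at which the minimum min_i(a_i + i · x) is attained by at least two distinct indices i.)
Roots: {-1, 7}

Each tropical root is a break point of the lower envelope of the lines y = a_i + i · x (there are 3 lines, with slopes 0, 1, ..., 2). Only the lines that attain the minimum somewhere contribute to roots; other lines are dominated. Here the surviving (envelope) indices are i = 2, i = 1, i = 0.
Intersections between consecutive envelope lines give the roots: for adjacent envelope indices i < j the intersection is x = (a_i − a_j) / (j − i). Reading off the sorted break points: {-1, 7}.
Verification: at each break x_0, at least two indices attain the minimum of min_i(a_i + i · x_0).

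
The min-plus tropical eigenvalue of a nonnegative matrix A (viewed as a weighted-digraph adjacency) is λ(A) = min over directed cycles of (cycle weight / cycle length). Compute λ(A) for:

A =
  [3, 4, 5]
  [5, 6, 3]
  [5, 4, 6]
λ(A) = 3

Enumerate directed cycles and compute their means (weight / length). Sample:
  cycle 0 → 0: weight = 3, length = 1, mean = 3/1 ≈ 3.000
  cycle 1 → 1: weight = 6, length = 1, mean = 6/1 ≈ 6.000
  cycle 2 → 2: weight = 6, length = 1, mean = 6/1 ≈ 6.000
  cycle 0 → 1 → 0: weight = 9, length = 2, mean = 9/2 ≈ 4.500
  cycle 0 → 2 → 0: weight = 10, length = 2, mean = 10/2 ≈ 5.000
  cycle 1 → 0 → 1: weight = 9, length = 2, mean = 9/2 ≈ 4.500
Minimum mean = 3.000, attained e.g. along the cycle 0 → 0 with weight 3 and length 1. So λ(A) = 3/1 = 3.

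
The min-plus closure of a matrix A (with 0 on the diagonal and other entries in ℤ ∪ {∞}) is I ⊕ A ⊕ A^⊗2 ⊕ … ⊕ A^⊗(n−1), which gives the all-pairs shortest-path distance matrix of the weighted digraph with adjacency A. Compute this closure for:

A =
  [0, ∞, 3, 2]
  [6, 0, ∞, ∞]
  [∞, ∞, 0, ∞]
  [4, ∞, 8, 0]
Closure =
  [0, ∞, 3, 2]
  [6, 0, 9, 8]
  [∞, ∞, 0, ∞]
  [4, ∞, 7, 0]

This is the Floyd-Warshall all-pairs shortest-path computation. For each intermediate vertex k = 0, 1, …, 3, update dist[i][j] ← min(dist[i][j], dist[i][k] + dist[k][j]). The final matrix gives, for each (i, j), the minimum total weight of any directed path from i to j (possibly empty when i = j).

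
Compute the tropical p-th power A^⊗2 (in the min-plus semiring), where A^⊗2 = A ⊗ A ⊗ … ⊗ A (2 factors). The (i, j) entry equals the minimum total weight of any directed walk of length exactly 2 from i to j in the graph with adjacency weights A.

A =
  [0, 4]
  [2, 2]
A^⊗2 =
  [0, 4]
  [2, 4]

Each entry (A^⊗2)_ij equals the minimum over all length-2 walks i = v_0 → v_1 → … → v_2 = j of Σ_t A[v_t][v_{t+1}]. For example, for (i, j) = (0, 1) we minimise over 2 possible intermediate vertex sequences; the minimum is 4, attained along the walk 0 → 0 → 1.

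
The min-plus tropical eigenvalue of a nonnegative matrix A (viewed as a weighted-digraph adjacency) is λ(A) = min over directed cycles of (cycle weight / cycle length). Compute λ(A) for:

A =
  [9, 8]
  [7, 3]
λ(A) = 3

Enumerate directed cycles and compute their means (weight / length). Sample:
  cycle 0 → 0: weight = 9, length = 1, mean = 9/1 ≈ 9.000
  cycle 1 → 1: weight = 3, length = 1, mean = 3/1 ≈ 3.000
  cycle 0 → 1 → 0: weight = 15, length = 2, mean = 15/2 ≈ 7.500
  cycle 1 → 0 → 1: weight = 15, length = 2, mean = 15/2 ≈ 7.500
Minimum mean = 3.000, attained e.g. along the cycle 1 → 1 with weight 3 and length 1. So λ(A) = 3/1 = 3.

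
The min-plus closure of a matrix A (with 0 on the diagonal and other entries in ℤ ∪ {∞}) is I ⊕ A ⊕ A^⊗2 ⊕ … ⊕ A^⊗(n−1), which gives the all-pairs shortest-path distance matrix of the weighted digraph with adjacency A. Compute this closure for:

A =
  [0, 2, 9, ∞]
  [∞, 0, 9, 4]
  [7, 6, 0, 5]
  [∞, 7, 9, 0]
Closure =
  [0, 2, 9, 6]
  [16, 0, 9, 4]
  [7, 6, 0, 5]
  [16, 7, 9, 0]

This is the Floyd-Warshall all-pairs shortest-path computation. For each intermediate vertex k = 0, 1, …, 3, update dist[i][j] ← min(dist[i][j], dist[i][k] + dist[k][j]). The final matrix gives, for each (i, j), the minimum total weight of any directed path from i to j (possibly empty when i = j).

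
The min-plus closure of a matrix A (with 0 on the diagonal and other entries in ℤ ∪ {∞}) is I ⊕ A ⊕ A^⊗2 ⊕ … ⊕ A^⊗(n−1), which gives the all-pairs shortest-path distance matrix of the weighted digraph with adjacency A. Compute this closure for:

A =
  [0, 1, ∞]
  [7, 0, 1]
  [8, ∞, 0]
Closure =
  [0, 1, 2]
  [7, 0, 1]
  [8, 9, 0]

This is the Floyd-Warshall all-pairs shortest-path computation. For each intermediate vertex k = 0, 1, …, 2, update dist[i][j] ← min(dist[i][j], dist[i][k] + dist[k][j]). The final matrix gives, for each (i, j), the minimum total weight of any directed path from i to j (possibly empty when i = j).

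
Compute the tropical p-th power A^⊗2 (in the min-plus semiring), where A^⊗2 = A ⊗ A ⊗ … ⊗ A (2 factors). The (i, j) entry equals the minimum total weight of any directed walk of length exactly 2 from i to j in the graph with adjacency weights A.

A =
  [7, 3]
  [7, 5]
A^⊗2 =
  [10, 8]
  [12, 10]

Each entry (A^⊗2)_ij equals the minimum over all length-2 walks i = v_0 → v_1 → … → v_2 = j of Σ_t A[v_t][v_{t+1}]. For example, for (i, j) = (0, 1) we minimise over 2 possible intermediate vertex sequences; the minimum is 8, attained along the walk 0 → 1 → 1.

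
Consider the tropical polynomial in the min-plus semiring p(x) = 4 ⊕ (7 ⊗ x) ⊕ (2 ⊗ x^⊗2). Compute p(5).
p(5) = 4

A tropical monomial a ⊗ x^⊗i evaluates to a + i · x. Evaluating each term at x = 5:
  Term 0 contributes 4 + 0 · 5 = 4
  Term 1 contributes 7 + 1 · 5 = 12
  Term 2 contributes 2 + 2 · 5 = 12
p(5) = ⊕ of these = min[4, 12, 12] = 4.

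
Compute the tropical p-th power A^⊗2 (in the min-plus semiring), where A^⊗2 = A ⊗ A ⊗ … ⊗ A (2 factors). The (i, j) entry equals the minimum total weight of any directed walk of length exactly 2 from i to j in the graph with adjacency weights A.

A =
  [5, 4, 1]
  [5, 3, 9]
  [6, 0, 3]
A^⊗2 =
  [7, 1, 4]
  [8, 6, 6]
  [5, 3, 6]

Each entry (A^⊗2)_ij equals the minimum over all length-2 walks i = v_0 → v_1 → … → v_2 = j of Σ_t A[v_t][v_{t+1}]. For example, for (i, j) = (0, 2) we minimise over 3 possible intermediate vertex sequences; the minimum is 4, attained along the walk 0 → 2 → 2.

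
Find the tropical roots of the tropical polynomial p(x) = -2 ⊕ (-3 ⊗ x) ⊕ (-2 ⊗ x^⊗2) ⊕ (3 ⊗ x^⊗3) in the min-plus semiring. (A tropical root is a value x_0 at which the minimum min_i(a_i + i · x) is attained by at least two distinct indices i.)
Roots: {-5, -1, 1}

Each tropical root is a break point of the lower envelope of the lines y = a_i + i · x (there are 4 lines, with slopes 0, 1, ..., 3). Only the lines that attain the minimum somewhere contribute to roots; other lines are dominated. Here the surviving (envelope) indices are i = 3, i = 2, i = 1, i = 0.
Intersections between consecutive envelope lines give the roots: for adjacent envelope indices i < j the intersection is x = (a_i − a_j) / (j − i). Reading off the sorted break points: {-5, -1, 1}.
Verification: at each break x_0, at least two indices attain the minimum of min_i(a_i + i · x_0).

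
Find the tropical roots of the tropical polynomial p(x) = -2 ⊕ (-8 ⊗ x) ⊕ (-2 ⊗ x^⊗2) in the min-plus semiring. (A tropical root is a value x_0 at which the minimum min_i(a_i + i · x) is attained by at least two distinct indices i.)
Roots: {-6, 6}

Each tropical root is a break point of the lower envelope of the lines y = a_i + i · x (there are 3 lines, with slopes 0, 1, ..., 2). Only the lines that attain the minimum somewhere contribute to roots; other lines are dominated. Here the surviving (envelope) indices are i = 2, i = 1, i = 0.
Intersections between consecutive envelope lines give the roots: for adjacent envelope indices i < j the intersection is x = (a_i − a_j) / (j − i). Reading off the sorted break points: {-6, 6}.
Verification: at each break x_0, at least two indices attain the minimum of min_i(a_i + i · x_0).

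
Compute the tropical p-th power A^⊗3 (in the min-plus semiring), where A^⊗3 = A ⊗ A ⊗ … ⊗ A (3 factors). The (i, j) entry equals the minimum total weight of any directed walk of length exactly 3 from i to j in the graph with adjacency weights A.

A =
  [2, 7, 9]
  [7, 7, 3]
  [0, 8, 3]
A^⊗3 =
  [6, 11, 12]
  [5, 10, 9]
  [4, 9, 9]

Each entry (A^⊗3)_ij equals the minimum over all length-3 walks i = v_0 → v_1 → … → v_3 = j of Σ_t A[v_t][v_{t+1}]. For example, for (i, j) = (0, 2) we minimise over 9 possible intermediate vertex sequences; the minimum is 12, attained along the walk 0 → 0 → 1 → 2.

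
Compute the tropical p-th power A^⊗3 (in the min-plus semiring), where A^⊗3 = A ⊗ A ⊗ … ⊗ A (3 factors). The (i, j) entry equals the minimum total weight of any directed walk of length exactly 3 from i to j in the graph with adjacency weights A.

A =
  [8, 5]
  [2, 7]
A^⊗3 =
  [14, 12]
  [9, 14]

Each entry (A^⊗3)_ij equals the minimum over all length-3 walks i = v_0 → v_1 → … → v_3 = j of Σ_t A[v_t][v_{t+1}]. For example, for (i, j) = (0, 1) we minimise over 4 possible intermediate vertex sequences; the minimum is 12, attained along the walk 0 → 1 → 0 → 1.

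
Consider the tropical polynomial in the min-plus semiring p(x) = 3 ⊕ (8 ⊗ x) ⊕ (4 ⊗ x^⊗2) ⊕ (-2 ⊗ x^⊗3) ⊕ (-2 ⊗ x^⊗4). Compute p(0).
p(0) = -2

A tropical monomial a ⊗ x^⊗i evaluates to a + i · x. Evaluating each term at x = 0:
  Term 0 contributes 3 + 0 · 0 = 3
  Term 1 contributes 8 + 1 · 0 = 8
  Term 2 contributes 4 + 2 · 0 = 4
  Term 3 contributes -2 + 3 · 0 = -2
  Term 4 contributes -2 + 4 · 0 = -2
p(0) = ⊕ of these = min[3, 8, 4, -2, -2] = -2.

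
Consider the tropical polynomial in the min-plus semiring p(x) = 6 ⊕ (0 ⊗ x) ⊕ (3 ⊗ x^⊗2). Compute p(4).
p(4) = 4

A tropical monomial a ⊗ x^⊗i evaluates to a + i · x. Evaluating each term at x = 4:
  Term 0 contributes 6 + 0 · 4 = 6
  Term 1 contributes 0 + 1 · 4 = 4
  Term 2 contributes 3 + 2 · 4 = 11
p(4) = ⊕ of these = min[6, 4, 11] = 4.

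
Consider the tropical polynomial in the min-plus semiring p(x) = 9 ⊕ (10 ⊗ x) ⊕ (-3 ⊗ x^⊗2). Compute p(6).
p(6) = 9

A tropical monomial a ⊗ x^⊗i evaluates to a + i · x. Evaluating each term at x = 6:
  Term 0 contributes 9 + 0 · 6 = 9
  Term 1 contributes 10 + 1 · 6 = 16
  Term 2 contributes -3 + 2 · 6 = 9
p(6) = ⊕ of these = min[9, 16, 9] = 9.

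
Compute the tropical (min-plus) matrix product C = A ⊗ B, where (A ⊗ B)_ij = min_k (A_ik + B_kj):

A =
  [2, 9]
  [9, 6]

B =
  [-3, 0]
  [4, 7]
A ⊗ B =
  [-1, 2]
  [6, 9]

Apply the min-plus product entry-by-entry:
  C[0][0] = min over k of (A[0][0] + B[0][0] = 2 + -3 = -1, A[0][1] + B[1][0] = 9 + 4 = 13) = -1 (attained at k = 0)
  C[0][1] = min over k of (A[0][0] + B[0][1] = 2 + 0 = 2, A[0][1] + B[1][1] = 9 + 7 = 16) = 2 (attained at k = 0)
  C[1][0] = min over k of (A[1][0] + B[0][0] = 9 + -3 = 6, A[1][1] + B[1][0] = 6 + 4 = 10) = 6 (attained at k = 0)
  C[1][1] = min over k of (A[1][0] + B[0][1] = 9 + 0 = 9, A[1][1] + B[1][1] = 6 + 7 = 13) = 9 (attained at k = 0)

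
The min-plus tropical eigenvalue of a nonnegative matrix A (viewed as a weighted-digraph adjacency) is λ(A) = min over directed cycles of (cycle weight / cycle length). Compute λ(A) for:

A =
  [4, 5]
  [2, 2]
λ(A) = 2

Enumerate directed cycles and compute their means (weight / length). Sample:
  cycle 0 → 0: weight = 4, length = 1, mean = 4/1 ≈ 4.000
  cycle 1 → 1: weight = 2, length = 1, mean = 2/1 ≈ 2.000
  cycle 0 → 1 → 0: weight = 7, length = 2, mean = 7/2 ≈ 3.500
  cycle 1 → 0 → 1: weight = 7, length = 2, mean = 7/2 ≈ 3.500
Minimum mean = 2.000, attained e.g. along the cycle 1 → 1 with weight 2 and length 1. So λ(A) = 2/1 = 2.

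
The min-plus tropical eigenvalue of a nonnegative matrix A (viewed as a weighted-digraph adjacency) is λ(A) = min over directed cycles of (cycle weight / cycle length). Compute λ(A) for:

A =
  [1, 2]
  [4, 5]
λ(A) = 1

Enumerate directed cycles and compute their means (weight / length). Sample:
  cycle 0 → 0: weight = 1, length = 1, mean = 1/1 ≈ 1.000
  cycle 1 → 1: weight = 5, length = 1, mean = 5/1 ≈ 5.000
  cycle 0 → 1 → 0: weight = 6, length = 2, mean = 6/2 ≈ 3.000
  cycle 1 → 0 → 1: weight = 6, length = 2, mean = 6/2 ≈ 3.000
Minimum mean = 1.000, attained e.g. along the cycle 0 → 0 with weight 1 and length 1. So λ(A) = 1/1 = 1.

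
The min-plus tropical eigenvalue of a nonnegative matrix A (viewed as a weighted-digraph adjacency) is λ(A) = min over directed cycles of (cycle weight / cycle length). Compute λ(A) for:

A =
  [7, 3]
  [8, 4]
λ(A) = 4

Enumerate directed cycles and compute their means (weight / length). Sample:
  cycle 0 → 0: weight = 7, length = 1, mean = 7/1 ≈ 7.000
  cycle 1 → 1: weight = 4, length = 1, mean = 4/1 ≈ 4.000
  cycle 0 → 1 → 0: weight = 11, length = 2, mean = 11/2 ≈ 5.500
  cycle 1 → 0 → 1: weight = 11, length = 2, mean = 11/2 ≈ 5.500
Minimum mean = 4.000, attained e.g. along the cycle 1 → 1 with weight 4 and length 1. So λ(A) = 4/1 = 4.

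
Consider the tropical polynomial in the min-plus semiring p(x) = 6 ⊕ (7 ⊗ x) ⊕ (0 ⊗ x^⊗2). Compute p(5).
p(5) = 6

A tropical monomial a ⊗ x^⊗i evaluates to a + i · x. Evaluating each term at x = 5:
  Term 0 contributes 6 + 0 · 5 = 6
  Term 1 contributes 7 + 1 · 5 = 12
  Term 2 contributes 0 + 2 · 5 = 10
p(5) = ⊕ of these = min[6, 12, 10] = 6.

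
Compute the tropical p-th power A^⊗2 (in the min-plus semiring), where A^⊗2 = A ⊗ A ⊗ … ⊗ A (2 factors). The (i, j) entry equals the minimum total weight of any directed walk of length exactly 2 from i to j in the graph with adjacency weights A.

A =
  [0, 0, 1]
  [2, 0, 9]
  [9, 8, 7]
A^⊗2 =
  [0, 0, 1]
  [2, 0, 3]
  [9, 8, 10]

Each entry (A^⊗2)_ij equals the minimum over all length-2 walks i = v_0 → v_1 → … → v_2 = j of Σ_t A[v_t][v_{t+1}]. For example, for (i, j) = (0, 2) we minimise over 3 possible intermediate vertex sequences; the minimum is 1, attained along the walk 0 → 0 → 2.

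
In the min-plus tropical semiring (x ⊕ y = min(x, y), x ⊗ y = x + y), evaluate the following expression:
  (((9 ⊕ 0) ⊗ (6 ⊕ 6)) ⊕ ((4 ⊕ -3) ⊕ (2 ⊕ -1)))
(((9 ⊕ 0) ⊗ (6 ⊕ 6)) ⊕ ((4 ⊕ -3) ⊕ (2 ⊕ -1))) = -3

Expand innermost to outermost. Recall ⊕ takes the minimum of its arguments and ⊗ takes their sum. Working out the expression (((9 ⊕ 0) ⊗ (6 ⊕ 6)) ⊕ ((4 ⊕ -3) ⊕ (2 ⊕ -1))) gives -3.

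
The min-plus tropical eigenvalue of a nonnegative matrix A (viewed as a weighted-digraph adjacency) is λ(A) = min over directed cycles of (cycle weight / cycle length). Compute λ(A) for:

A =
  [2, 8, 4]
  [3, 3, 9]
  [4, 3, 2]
λ(A) = 2

Enumerate directed cycles and compute their means (weight / length). Sample:
  cycle 0 → 0: weight = 2, length = 1, mean = 2/1 ≈ 2.000
  cycle 1 → 1: weight = 3, length = 1, mean = 3/1 ≈ 3.000
  cycle 2 → 2: weight = 2, length = 1, mean = 2/1 ≈ 2.000
  cycle 0 → 1 → 0: weight = 11, length = 2, mean = 11/2 ≈ 5.500
  cycle 0 → 2 → 0: weight = 8, length = 2, mean = 8/2 ≈ 4.000
  cycle 1 → 0 → 1: weight = 11, length = 2, mean = 11/2 ≈ 5.500
Minimum mean = 2.000, attained e.g. along the cycle 0 → 0 with weight 2 and length 1. So λ(A) = 2/1 = 2.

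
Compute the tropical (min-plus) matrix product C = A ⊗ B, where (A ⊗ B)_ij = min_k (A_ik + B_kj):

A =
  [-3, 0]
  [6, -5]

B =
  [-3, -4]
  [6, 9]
A ⊗ B =
  [-6, -7]
  [1, 2]

Apply the min-plus product entry-by-entry:
  C[0][0] = min over k of (A[0][0] + B[0][0] = -3 + -3 = -6, A[0][1] + B[1][0] = 0 + 6 = 6) = -6 (attained at k = 0)
  C[0][1] = min over k of (A[0][0] + B[0][1] = -3 + -4 = -7, A[0][1] + B[1][1] = 0 + 9 = 9) = -7 (attained at k = 0)
  C[1][0] = min over k of (A[1][0] + B[0][0] = 6 + -3 = 3, A[1][1] + B[1][0] = -5 + 6 = 1) = 1 (attained at k = 1)
  C[1][1] = min over k of (A[1][0] + B[0][1] = 6 + -4 = 2, A[1][1] + B[1][1] = -5 + 9 = 4) = 2 (attained at k = 0)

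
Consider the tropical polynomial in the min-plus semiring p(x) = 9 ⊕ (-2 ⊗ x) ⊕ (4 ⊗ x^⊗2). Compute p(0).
p(0) = -2

A tropical monomial a ⊗ x^⊗i evaluates to a + i · x. Evaluating each term at x = 0:
  Term 0 contributes 9 + 0 · 0 = 9
  Term 1 contributes -2 + 1 · 0 = -2
  Term 2 contributes 4 + 2 · 0 = 4
p(0) = ⊕ of these = min[9, -2, 4] = -2.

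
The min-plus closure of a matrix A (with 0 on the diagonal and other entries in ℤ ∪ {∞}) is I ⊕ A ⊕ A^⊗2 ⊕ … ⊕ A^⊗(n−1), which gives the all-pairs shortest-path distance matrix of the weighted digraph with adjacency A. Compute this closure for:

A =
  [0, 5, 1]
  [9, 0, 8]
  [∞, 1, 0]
Closure =
  [0, 2, 1]
  [9, 0, 8]
  [10, 1, 0]

This is the Floyd-Warshall all-pairs shortest-path computation. For each intermediate vertex k = 0, 1, …, 2, update dist[i][j] ← min(dist[i][j], dist[i][k] + dist[k][j]). The final matrix gives, for each (i, j), the minimum total weight of any directed path from i to j (possibly empty when i = j).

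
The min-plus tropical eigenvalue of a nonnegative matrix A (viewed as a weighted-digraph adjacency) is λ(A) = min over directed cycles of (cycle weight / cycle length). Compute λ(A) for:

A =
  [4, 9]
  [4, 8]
λ(A) = 4

Enumerate directed cycles and compute their means (weight / length). Sample:
  cycle 0 → 0: weight = 4, length = 1, mean = 4/1 ≈ 4.000
  cycle 1 → 1: weight = 8, length = 1, mean = 8/1 ≈ 8.000
  cycle 0 → 1 → 0: weight = 13, length = 2, mean = 13/2 ≈ 6.500
  cycle 1 → 0 → 1: weight = 13, length = 2, mean = 13/2 ≈ 6.500
Minimum mean = 4.000, attained e.g. along the cycle 0 → 0 with weight 4 and length 1. So λ(A) = 4/1 = 4.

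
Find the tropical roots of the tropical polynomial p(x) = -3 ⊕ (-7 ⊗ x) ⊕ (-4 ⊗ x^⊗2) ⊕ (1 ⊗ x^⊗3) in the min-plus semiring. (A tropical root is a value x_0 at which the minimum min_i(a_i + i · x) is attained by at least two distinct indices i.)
Roots: {-5, -3, 4}

Each tropical root is a break point of the lower envelope of the lines y = a_i + i · x (there are 4 lines, with slopes 0, 1, ..., 3). Only the lines that attain the minimum somewhere contribute to roots; other lines are dominated. Here the surviving (envelope) indices are i = 3, i = 2, i = 1, i = 0.
Intersections between consecutive envelope lines give the roots: for adjacent envelope indices i < j the intersection is x = (a_i − a_j) / (j − i). Reading off the sorted break points: {-5, -3, 4}.
Verification: at each break x_0, at least two indices attain the minimum of min_i(a_i + i · x_0).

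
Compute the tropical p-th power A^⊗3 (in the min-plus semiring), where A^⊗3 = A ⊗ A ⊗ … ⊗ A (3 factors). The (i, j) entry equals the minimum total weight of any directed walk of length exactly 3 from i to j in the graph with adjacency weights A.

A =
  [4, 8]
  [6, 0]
A^⊗3 =
  [12, 8]
  [6, 0]

Each entry (A^⊗3)_ij equals the minimum over all length-3 walks i = v_0 → v_1 → … → v_3 = j of Σ_t A[v_t][v_{t+1}]. For example, for (i, j) = (0, 1) we minimise over 4 possible intermediate vertex sequences; the minimum is 8, attained along the walk 0 → 1 → 1 → 1.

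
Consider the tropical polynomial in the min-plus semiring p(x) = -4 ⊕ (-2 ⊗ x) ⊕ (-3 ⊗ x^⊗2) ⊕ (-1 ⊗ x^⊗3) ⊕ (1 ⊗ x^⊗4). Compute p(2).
p(2) = -4

A tropical monomial a ⊗ x^⊗i evaluates to a + i · x. Evaluating each term at x = 2:
  Term 0 contributes -4 + 0 · 2 = -4
  Term 1 contributes -2 + 1 · 2 = 0
  Term 2 contributes -3 + 2 · 2 = 1
  Term 3 contributes -1 + 3 · 2 = 5
  Term 4 contributes 1 + 4 · 2 = 9
p(2) = ⊕ of these = min[-4, 0, 1, 5, 9] = -4.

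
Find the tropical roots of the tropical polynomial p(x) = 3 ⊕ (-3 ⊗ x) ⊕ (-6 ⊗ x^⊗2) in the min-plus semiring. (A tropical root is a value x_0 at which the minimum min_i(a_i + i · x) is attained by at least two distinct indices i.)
Roots: {3, 6}

Each tropical root is a break point of the lower envelope of the lines y = a_i + i · x (there are 3 lines, with slopes 0, 1, ..., 2). Only the lines that attain the minimum somewhere contribute to roots; other lines are dominated. Here the surviving (envelope) indices are i = 2, i = 1, i = 0.
Intersections between consecutive envelope lines give the roots: for adjacent envelope indices i < j the intersection is x = (a_i − a_j) / (j − i). Reading off the sorted break points: {3, 6}.
Verification: at each break x_0, at least two indices attain the minimum of min_i(a_i + i · x_0).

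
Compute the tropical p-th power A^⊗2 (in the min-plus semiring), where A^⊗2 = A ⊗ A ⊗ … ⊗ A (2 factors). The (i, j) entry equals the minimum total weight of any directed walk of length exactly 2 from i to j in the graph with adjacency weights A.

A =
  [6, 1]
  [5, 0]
A^⊗2 =
  [6, 1]
  [5, 0]

Each entry (A^⊗2)_ij equals the minimum over all length-2 walks i = v_0 → v_1 → … → v_2 = j of Σ_t A[v_t][v_{t+1}]. For example, for (i, j) = (0, 1) we minimise over 2 possible intermediate vertex sequences; the minimum is 1, attained along the walk 0 → 1 → 1.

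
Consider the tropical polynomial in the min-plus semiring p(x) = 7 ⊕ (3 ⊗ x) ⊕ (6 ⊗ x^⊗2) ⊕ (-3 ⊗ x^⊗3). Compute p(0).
p(0) = -3

A tropical monomial a ⊗ x^⊗i evaluates to a + i · x. Evaluating each term at x = 0:
  Term 0 contributes 7 + 0 · 0 = 7
  Term 1 contributes 3 + 1 · 0 = 3
  Term 2 contributes 6 + 2 · 0 = 6
  Term 3 contributes -3 + 3 · 0 = -3
p(0) = ⊕ of these = min[7, 3, 6, -3] = -3.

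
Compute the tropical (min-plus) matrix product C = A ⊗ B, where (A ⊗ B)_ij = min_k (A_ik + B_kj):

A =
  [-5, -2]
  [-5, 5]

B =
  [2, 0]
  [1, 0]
A ⊗ B =
  [-3, -5]
  [-3, -5]

Apply the min-plus product entry-by-entry:
  C[0][0] = min over k of (A[0][0] + B[0][0] = -5 + 2 = -3, A[0][1] + B[1][0] = -2 + 1 = -1) = -3 (attained at k = 0)
  C[0][1] = min over k of (A[0][0] + B[0][1] = -5 + 0 = -5, A[0][1] + B[1][1] = -2 + 0 = -2) = -5 (attained at k = 0)
  C[1][0] = min over k of (A[1][0] + B[0][0] = -5 + 2 = -3, A[1][1] + B[1][0] = 5 + 1 = 6) = -3 (attained at k = 0)
  C[1][1] = min over k of (A[1][0] + B[0][1] = -5 + 0 = -5, A[1][1] + B[1][1] = 5 + 0 = 5) = -5 (attained at k = 0)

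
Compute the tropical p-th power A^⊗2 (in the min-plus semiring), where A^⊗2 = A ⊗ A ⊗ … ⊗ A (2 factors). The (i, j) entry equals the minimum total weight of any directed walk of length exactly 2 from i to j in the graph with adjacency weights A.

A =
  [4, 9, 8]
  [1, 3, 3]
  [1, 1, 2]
A^⊗2 =
  [8, 9, 10]
  [4, 4, 5]
  [2, 3, 4]

Each entry (A^⊗2)_ij equals the minimum over all length-2 walks i = v_0 → v_1 → … → v_2 = j of Σ_t A[v_t][v_{t+1}]. For example, for (i, j) = (0, 2) we minimise over 3 possible intermediate vertex sequences; the minimum is 10, attained along the walk 0 → 2 → 2.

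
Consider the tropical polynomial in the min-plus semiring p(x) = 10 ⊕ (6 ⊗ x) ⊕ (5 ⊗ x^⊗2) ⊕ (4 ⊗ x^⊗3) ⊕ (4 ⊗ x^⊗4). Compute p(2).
p(2) = 8

A tropical monomial a ⊗ x^⊗i evaluates to a + i · x. Evaluating each term at x = 2:
  Term 0 contributes 10 + 0 · 2 = 10
  Term 1 contributes 6 + 1 · 2 = 8
  Term 2 contributes 5 + 2 · 2 = 9
  Term 3 contributes 4 + 3 · 2 = 10
  Term 4 contributes 4 + 4 · 2 = 12
p(2) = ⊕ of these = min[10, 8, 9, 10, 12] = 8.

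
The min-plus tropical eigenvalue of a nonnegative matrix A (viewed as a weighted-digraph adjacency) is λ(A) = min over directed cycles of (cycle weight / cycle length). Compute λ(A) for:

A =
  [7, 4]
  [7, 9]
λ(A) = 11/2

Enumerate directed cycles and compute their means (weight / length). Sample:
  cycle 0 → 0: weight = 7, length = 1, mean = 7/1 ≈ 7.000
  cycle 1 → 1: weight = 9, length = 1, mean = 9/1 ≈ 9.000
  cycle 0 → 1 → 0: weight = 11, length = 2, mean = 11/2 ≈ 5.500
  cycle 1 → 0 → 1: weight = 11, length = 2, mean = 11/2 ≈ 5.500
Minimum mean = 5.500, attained e.g. along the cycle 0 → 1 → 0 with weight 11 and length 2. So λ(A) = 11/2 = 11/2.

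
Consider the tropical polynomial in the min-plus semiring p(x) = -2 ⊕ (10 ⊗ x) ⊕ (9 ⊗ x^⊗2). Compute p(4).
p(4) = -2

A tropical monomial a ⊗ x^⊗i evaluates to a + i · x. Evaluating each term at x = 4:
  Term 0 contributes -2 + 0 · 4 = -2
  Term 1 contributes 10 + 1 · 4 = 14
  Term 2 contributes 9 + 2 · 4 = 17
p(4) = ⊕ of these = min[-2, 14, 17] = -2.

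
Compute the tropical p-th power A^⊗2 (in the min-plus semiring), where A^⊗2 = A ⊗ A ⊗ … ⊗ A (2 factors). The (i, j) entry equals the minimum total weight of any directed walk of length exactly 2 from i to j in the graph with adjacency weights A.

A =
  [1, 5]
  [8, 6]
A^⊗2 =
  [2, 6]
  [9, 12]

Each entry (A^⊗2)_ij equals the minimum over all length-2 walks i = v_0 → v_1 → … → v_2 = j of Σ_t A[v_t][v_{t+1}]. For example, for (i, j) = (0, 1) we minimise over 2 possible intermediate vertex sequences; the minimum is 6, attained along the walk 0 → 0 → 1.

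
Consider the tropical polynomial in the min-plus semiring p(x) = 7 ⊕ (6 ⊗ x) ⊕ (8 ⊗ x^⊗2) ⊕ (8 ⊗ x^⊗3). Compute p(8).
p(8) = 7

A tropical monomial a ⊗ x^⊗i evaluates to a + i · x. Evaluating each term at x = 8:
  Term 0 contributes 7 + 0 · 8 = 7
  Term 1 contributes 6 + 1 · 8 = 14
  Term 2 contributes 8 + 2 · 8 = 24
  Term 3 contributes 8 + 3 · 8 = 32
p(8) = ⊕ of these = min[7, 14, 24, 32] = 7.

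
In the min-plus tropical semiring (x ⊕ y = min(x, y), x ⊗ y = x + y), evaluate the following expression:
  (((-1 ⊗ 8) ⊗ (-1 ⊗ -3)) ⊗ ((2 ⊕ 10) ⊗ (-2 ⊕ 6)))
(((-1 ⊗ 8) ⊗ (-1 ⊗ -3)) ⊗ ((2 ⊕ 10) ⊗ (-2 ⊕ 6))) = 3

Expand innermost to outermost. Recall ⊕ takes the minimum of its arguments and ⊗ takes their sum. Working out the expression (((-1 ⊗ 8) ⊗ (-1 ⊗ -3)) ⊗ ((2 ⊕ 10) ⊗ (-2 ⊕ 6))) gives 3.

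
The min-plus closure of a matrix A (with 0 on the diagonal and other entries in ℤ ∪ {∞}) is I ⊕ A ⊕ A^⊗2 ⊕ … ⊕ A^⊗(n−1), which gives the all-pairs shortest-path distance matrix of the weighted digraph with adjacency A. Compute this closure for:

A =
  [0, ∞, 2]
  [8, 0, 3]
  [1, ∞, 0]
Closure =
  [0, ∞, 2]
  [4, 0, 3]
  [1, ∞, 0]

This is the Floyd-Warshall all-pairs shortest-path computation. For each intermediate vertex k = 0, 1, …, 2, update dist[i][j] ← min(dist[i][j], dist[i][k] + dist[k][j]). The final matrix gives, for each (i, j), the minimum total weight of any directed path from i to j (possibly empty when i = j).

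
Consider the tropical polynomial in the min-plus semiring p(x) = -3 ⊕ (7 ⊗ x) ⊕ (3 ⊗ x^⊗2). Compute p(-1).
p(-1) = -3

A tropical monomial a ⊗ x^⊗i evaluates to a + i · x. Evaluating each term at x = -1:
  Term 0 contributes -3 + 0 · -1 = -3
  Term 1 contributes 7 + 1 · -1 = 6
  Term 2 contributes 3 + 2 · -1 = 1
p(-1) = ⊕ of these = min[-3, 6, 1] = -3.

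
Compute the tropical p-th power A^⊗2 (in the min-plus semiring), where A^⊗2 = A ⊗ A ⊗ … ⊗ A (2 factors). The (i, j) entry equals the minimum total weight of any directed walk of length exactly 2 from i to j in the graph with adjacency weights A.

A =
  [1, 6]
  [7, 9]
A^⊗2 =
  [2, 7]
  [8, 13]

Each entry (A^⊗2)_ij equals the minimum over all length-2 walks i = v_0 → v_1 → … → v_2 = j of Σ_t A[v_t][v_{t+1}]. For example, for (i, j) = (0, 1) we minimise over 2 possible intermediate vertex sequences; the minimum is 7, attained along the walk 0 → 0 → 1.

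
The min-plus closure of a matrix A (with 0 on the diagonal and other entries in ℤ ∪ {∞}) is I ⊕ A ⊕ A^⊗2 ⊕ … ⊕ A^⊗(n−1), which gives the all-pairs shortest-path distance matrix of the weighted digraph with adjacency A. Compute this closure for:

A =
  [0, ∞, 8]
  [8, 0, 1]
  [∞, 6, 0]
Closure =
  [0, 14, 8]
  [8, 0, 1]
  [14, 6, 0]

This is the Floyd-Warshall all-pairs shortest-path computation. For each intermediate vertex k = 0, 1, …, 2, update dist[i][j] ← min(dist[i][j], dist[i][k] + dist[k][j]). The final matrix gives, for each (i, j), the minimum total weight of any directed path from i to j (possibly empty when i = j).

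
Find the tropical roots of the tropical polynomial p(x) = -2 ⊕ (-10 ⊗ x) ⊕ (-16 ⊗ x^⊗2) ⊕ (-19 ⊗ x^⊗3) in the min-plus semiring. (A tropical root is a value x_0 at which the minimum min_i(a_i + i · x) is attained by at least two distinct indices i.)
Roots: {3, 6, 8}

Each tropical root is a break point of the lower envelope of the lines y = a_i + i · x (there are 4 lines, with slopes 0, 1, ..., 3). Only the lines that attain the minimum somewhere contribute to roots; other lines are dominated. Here the surviving (envelope) indices are i = 3, i = 2, i = 1, i = 0.
Intersections between consecutive envelope lines give the roots: for adjacent envelope indices i < j the intersection is x = (a_i − a_j) / (j − i). Reading off the sorted break points: {3, 6, 8}.
Verification: at each break x_0, at least two indices attain the minimum of min_i(a_i + i · x_0).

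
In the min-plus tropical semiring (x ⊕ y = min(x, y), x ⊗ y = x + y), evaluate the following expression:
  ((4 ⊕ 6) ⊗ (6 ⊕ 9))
((4 ⊕ 6) ⊗ (6 ⊕ 9)) = 10

Expand innermost to outermost. Recall ⊕ takes the minimum of its arguments and ⊗ takes their sum. Working out the expression ((4 ⊕ 6) ⊗ (6 ⊕ 9)) gives 10.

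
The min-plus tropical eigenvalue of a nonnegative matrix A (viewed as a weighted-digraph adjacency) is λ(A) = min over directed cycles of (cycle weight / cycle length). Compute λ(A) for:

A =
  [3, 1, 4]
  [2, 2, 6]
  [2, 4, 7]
λ(A) = 3/2

Enumerate directed cycles and compute their means (weight / length). Sample:
  cycle 0 → 0: weight = 3, length = 1, mean = 3/1 ≈ 3.000
  cycle 1 → 1: weight = 2, length = 1, mean = 2/1 ≈ 2.000
  cycle 2 → 2: weight = 7, length = 1, mean = 7/1 ≈ 7.000
  cycle 0 → 1 → 0: weight = 3, length = 2, mean = 3/2 ≈ 1.500
  cycle 0 → 2 → 0: weight = 6, length = 2, mean = 6/2 ≈ 3.000
  cycle 1 → 0 → 1: weight = 3, length = 2, mean = 3/2 ≈ 1.500
Minimum mean = 1.500, attained e.g. along the cycle 0 → 1 → 0 with weight 3 and length 2. So λ(A) = 3/2 = 3/2.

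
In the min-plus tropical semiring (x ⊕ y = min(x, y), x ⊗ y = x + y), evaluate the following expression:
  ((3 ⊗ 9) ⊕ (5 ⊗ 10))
((3 ⊗ 9) ⊕ (5 ⊗ 10)) = 12

Expand innermost to outermost. Recall ⊕ takes the minimum of its arguments and ⊗ takes their sum. Working out the expression ((3 ⊗ 9) ⊕ (5 ⊗ 10)) gives 12.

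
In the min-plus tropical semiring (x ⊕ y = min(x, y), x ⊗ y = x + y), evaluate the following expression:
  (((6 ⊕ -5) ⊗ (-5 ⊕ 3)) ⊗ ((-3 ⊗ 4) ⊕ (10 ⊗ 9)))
(((6 ⊕ -5) ⊗ (-5 ⊕ 3)) ⊗ ((-3 ⊗ 4) ⊕ (10 ⊗ 9))) = -9

Expand innermost to outermost. Recall ⊕ takes the minimum of its arguments and ⊗ takes their sum. Working out the expression (((6 ⊕ -5) ⊗ (-5 ⊕ 3)) ⊗ ((-3 ⊗ 4) ⊕ (10 ⊗ 9))) gives -9.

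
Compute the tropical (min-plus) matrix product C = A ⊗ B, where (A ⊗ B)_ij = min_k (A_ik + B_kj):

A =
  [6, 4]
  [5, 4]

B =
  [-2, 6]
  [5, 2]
A ⊗ B =
  [4, 6]
  [3, 6]

Apply the min-plus product entry-by-entry:
  C[0][0] = min over k of (A[0][0] + B[0][0] = 6 + -2 = 4, A[0][1] + B[1][0] = 4 + 5 = 9) = 4 (attained at k = 0)
  C[0][1] = min over k of (A[0][0] + B[0][1] = 6 + 6 = 12, A[0][1] + B[1][1] = 4 + 2 = 6) = 6 (attained at k = 1)
  C[1][0] = min over k of (A[1][0] + B[0][0] = 5 + -2 = 3, A[1][1] + B[1][0] = 4 + 5 = 9) = 3 (attained at k = 0)
  C[1][1] = min over k of (A[1][0] + B[0][1] = 5 + 6 = 11, A[1][1] + B[1][1] = 4 + 2 = 6) = 6 (attained at k = 1)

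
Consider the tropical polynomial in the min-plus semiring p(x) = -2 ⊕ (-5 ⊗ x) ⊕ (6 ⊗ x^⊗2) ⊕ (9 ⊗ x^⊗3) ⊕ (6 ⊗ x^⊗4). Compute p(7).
p(7) = -2

A tropical monomial a ⊗ x^⊗i evaluates to a + i · x. Evaluating each term at x = 7:
  Term 0 contributes -2 + 0 · 7 = -2
  Term 1 contributes -5 + 1 · 7 = 2
  Term 2 contributes 6 + 2 · 7 = 20
  Term 3 contributes 9 + 3 · 7 = 30
  Term 4 contributes 6 + 4 · 7 = 34
p(7) = ⊕ of these = min[-2, 2, 20, 30, 34] = -2.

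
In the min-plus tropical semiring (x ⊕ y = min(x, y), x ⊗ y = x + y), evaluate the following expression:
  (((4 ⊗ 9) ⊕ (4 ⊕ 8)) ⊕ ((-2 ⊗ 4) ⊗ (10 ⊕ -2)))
(((4 ⊗ 9) ⊕ (4 ⊕ 8)) ⊕ ((-2 ⊗ 4) ⊗ (10 ⊕ -2))) = 0

Expand innermost to outermost. Recall ⊕ takes the minimum of its arguments and ⊗ takes their sum. Working out the expression (((4 ⊗ 9) ⊕ (4 ⊕ 8)) ⊕ ((-2 ⊗ 4) ⊗ (10 ⊕ -2))) gives 0.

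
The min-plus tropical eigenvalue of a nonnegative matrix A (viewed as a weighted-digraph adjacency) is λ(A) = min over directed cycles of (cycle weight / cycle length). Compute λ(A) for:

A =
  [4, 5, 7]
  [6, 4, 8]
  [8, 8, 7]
λ(A) = 4

Enumerate directed cycles and compute their means (weight / length). Sample:
  cycle 0 → 0: weight = 4, length = 1, mean = 4/1 ≈ 4.000
  cycle 1 → 1: weight = 4, length = 1, mean = 4/1 ≈ 4.000
  cycle 2 → 2: weight = 7, length = 1, mean = 7/1 ≈ 7.000
  cycle 0 → 1 → 0: weight = 11, length = 2, mean = 11/2 ≈ 5.500
  cycle 0 → 2 → 0: weight = 15, length = 2, mean = 15/2 ≈ 7.500
  cycle 1 → 0 → 1: weight = 11, length = 2, mean = 11/2 ≈ 5.500
Minimum mean = 4.000, attained e.g. along the cycle 0 → 0 with weight 4 and length 1. So λ(A) = 4/1 = 4.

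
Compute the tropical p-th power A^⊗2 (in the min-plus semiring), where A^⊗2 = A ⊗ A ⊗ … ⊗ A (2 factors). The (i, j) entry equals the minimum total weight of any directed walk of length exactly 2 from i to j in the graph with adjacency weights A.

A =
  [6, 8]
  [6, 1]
A^⊗2 =
  [12, 9]
  [7, 2]

Each entry (A^⊗2)_ij equals the minimum over all length-2 walks i = v_0 → v_1 → … → v_2 = j of Σ_t A[v_t][v_{t+1}]. For example, for (i, j) = (0, 1) we minimise over 2 possible intermediate vertex sequences; the minimum is 9, attained along the walk 0 → 1 → 1.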